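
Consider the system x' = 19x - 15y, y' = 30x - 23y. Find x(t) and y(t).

Coefficient matrix A = [[19, -15], [30, -23]].
Characteristic polynomial det(A - λI) = λ^2 + 4λ + 13 = 0.
Eigenvalues λ = -2 ± 3i (complex conjugate pair).
For λ=-2+3i: an eigenvector is (2,3) - i(-1,-1) = (2 + i, 3 + i).
A real fundamental pair from Re and Im of e^((-2+3i)t)v: X_1 = e^(-2t)(cos(3t)·(2,3) + sin(3t)·(-1,-1)), X_2 = e^(-2t)(sin(3t)·(2,3) - cos(3t)·(-1,-1)).
General solution: c_1X_1 + c_2X_2.

x(t) = -c_1e^(-2t)sin(3t) + 2c_1e^(-2t)cos(3t) + 2c_2e^(-2t)sin(3t) + c_2e^(-2t)cos(3t), y(t) = -c_1e^(-2t)sin(3t) + 3c_1e^(-2t)cos(3t) + 3c_2e^(-2t)sin(3t) + c_2e^(-2t)cos(3t)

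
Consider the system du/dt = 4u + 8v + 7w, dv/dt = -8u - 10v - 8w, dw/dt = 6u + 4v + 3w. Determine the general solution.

Coefficient matrix A = [[4, 8, 7], [-8, -10, -8], [6, 4, 3]].
det(A - λI) = 0 gives eigenvalues λ = -3, -2, 2.
For λ=-3: eigenvector (1,0,-1).
For λ=-2: eigenvector (1,1,-2).
For λ=2: eigenvector (1,-2,2).
General solution: C_1e^(-3t)(1,0,-1) + C_2e^(-2t)(1,1,-2) + C_3e^(2t)(1,-2,2).

u(t) = C_1e^(-3t) + C_2e^(-2t) + C_3e^(2t), v(t) = C_2e^(-2t) - 2C_3e^(2t), w(t) = -C_1e^(-3t) - 2C_2e^(-2t) + 2C_3e^(2t)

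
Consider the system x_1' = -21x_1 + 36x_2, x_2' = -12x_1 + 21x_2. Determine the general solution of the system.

x_1(t) = 2c_1e^(-3t) - 3c_2e^(3t), x_2(t) = c_1e^(-3t) - 2c_2e^(3t)

Coefficient matrix A = [[-21, 36], [-12, 21]].
Characteristic polynomial det(A - λI) = λ^2 - 9 = 0.
Eigenvalues λ = -3, 3.
For λ=-3: (A-λI) row 1 is [-18, 36], so an eigenvector is (2, 1).
For λ=3: (A-λI) row 1 is [-24, 36], so an eigenvector is (-3, -2).
General solution: c_1e^(-3t)(2,1) + c_2e^(3t)(-3,-2).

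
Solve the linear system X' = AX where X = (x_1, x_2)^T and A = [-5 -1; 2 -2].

x_1(t) = c_1e^(-3t) - c_2e^(-4t), x_2(t) = -2c_1e^(-3t) + c_2e^(-4t)

Coefficient matrix A = [[-5, -1], [2, -2]].
Characteristic polynomial det(A - λI) = λ^2 + 7λ + 12 = 0.
Eigenvalues λ = -3, -4.
For λ=-3: (A-λI) row 1 is [-2, -1], so an eigenvector is (1, -2).
For λ=-4: (A-λI) row 1 is [-1, -1], so an eigenvector is (-1, 1).
General solution: c_1e^(-3t)(1,-2) + c_2e^(-4t)(-1,1).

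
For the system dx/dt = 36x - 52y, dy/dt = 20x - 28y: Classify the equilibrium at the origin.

A = [[36,-52],[20,-28]]; det(A-λI) = λ^2 - 8λ + 32.
λ = 4 ± 4i: positive real part.

unstable spiral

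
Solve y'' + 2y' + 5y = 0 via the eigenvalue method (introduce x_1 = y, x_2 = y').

y(t) = c_1e^(-t)cos(2t) + c_2e^(-t)sin(2t)

Let x_1 = y, x_2 = y'. Then x_1' = x_2 and x_2' = -5x_1 - 2x_2.
A = [[0,1],[-5,-2]]; det(A-λI) = λ^2 + 2λ + 5.
Eigenvalues λ = -1 ± 2i.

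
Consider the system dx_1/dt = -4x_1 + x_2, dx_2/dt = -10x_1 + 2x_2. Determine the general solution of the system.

Coefficient matrix A = [[-4, 1], [-10, 2]].
Characteristic polynomial det(A - λI) = λ^2 + 2λ + 2 = 0.
Eigenvalues λ = -1 ± i (complex conjugate pair).
For λ=-1+i: an eigenvector is (-1,-3) - i(0,1) = (-1, -3 - i).
A real fundamental pair from Re and Im of e^((-1+i)t)v: X_1 = e^(-t)(cos(t)·(-1,-3) + sin(t)·(0,1)), X_2 = e^(-t)(sin(t)·(-1,-3) - cos(t)·(0,1)).
General solution: c_1X_1 + c_2X_2.

x_1(t) = -c_1e^(-t)cos(t) - c_2e^(-t)sin(t), x_2(t) = c_1e^(-t)sin(t) - 3c_1e^(-t)cos(t) - 3c_2e^(-t)sin(t) - c_2e^(-t)cos(t)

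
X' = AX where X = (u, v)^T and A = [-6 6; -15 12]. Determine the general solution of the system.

Coefficient matrix A = [[-6, 6], [-15, 12]].
Characteristic polynomial det(A - λI) = λ^2 - 6λ + 18 = 0.
Eigenvalues λ = 3 ± 3i (complex conjugate pair).
For λ=3+3i: an eigenvector is (-1,-1) - i(1,2) = (-1 - i, -1 - 2i).
A real fundamental pair from Re and Im of e^((3+3i)t)v: X_1 = e^(3t)(cos(3t)·(-1,-1) + sin(3t)·(1,2)), X_2 = e^(3t)(sin(3t)·(-1,-1) - cos(3t)·(1,2)).
General solution: C_1X_1 + C_2X_2.

u(t) = C_1e^(3t)sin(3t) - C_1e^(3t)cos(3t) - C_2e^(3t)sin(3t) - C_2e^(3t)cos(3t), v(t) = 2C_1e^(3t)sin(3t) - C_1e^(3t)cos(3t) - C_2e^(3t)sin(3t) - 2C_2e^(3t)cos(3t)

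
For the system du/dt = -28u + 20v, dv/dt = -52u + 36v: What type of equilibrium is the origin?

A = [[-28,20],[-52,36]]; det(A-λI) = λ^2 - 8λ + 32.
λ = 4 ± 4i: positive real part.

unstable spiral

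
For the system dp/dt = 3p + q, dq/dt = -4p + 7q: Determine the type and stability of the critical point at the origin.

unstable improper node

A = [[3,1],[-4,7]]; det(A-λI) = λ^2 - 10λ + 25.
repeated λ = 5 with a single eigenvector.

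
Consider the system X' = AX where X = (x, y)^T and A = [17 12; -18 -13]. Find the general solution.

Coefficient matrix A = [[17, 12], [-18, -13]].
Characteristic polynomial det(A - λI) = λ^2 - 4λ - 5 = 0.
Eigenvalues λ = -1, 5.
For λ=-1: (A-λI) row 1 is [18, 12], so an eigenvector is (-2, 3).
For λ=5: (A-λI) row 1 is [12, 12], so an eigenvector is (-1, 1).
General solution: K_1e^(-t)(-2,3) + K_2e^(5t)(-1,1).

x(t) = -2K_1e^(-t) - K_2e^(5t), y(t) = 3K_1e^(-t) + K_2e^(5t)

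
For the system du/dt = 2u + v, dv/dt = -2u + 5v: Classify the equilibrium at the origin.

A = [[2,1],[-2,5]]; det(A-λI) = λ^2 - 7λ + 12.
λ = 3, 4: both positive.

unstable node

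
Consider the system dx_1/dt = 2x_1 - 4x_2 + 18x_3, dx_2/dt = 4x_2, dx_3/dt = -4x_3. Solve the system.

x_1(t) = -3K_1e^(-4t) - 2K_2e^(4t) + K_3e^(2t), x_2(t) = K_2e^(4t), x_3(t) = K_1e^(-4t)

Coefficient matrix A = [[2, -4, 18], [0, 4, 0], [0, 0, -4]].
det(A - λI) = 0 gives eigenvalues λ = -4, 4, 2.
For λ=-4: eigenvector (-3,0,1).
For λ=4: eigenvector (-2,1,0).
For λ=2: eigenvector (1,0,0).
General solution: K_1e^(-4t)(-3,0,1) + K_2e^(4t)(-2,1,0) + K_3e^(2t)(1,0,0).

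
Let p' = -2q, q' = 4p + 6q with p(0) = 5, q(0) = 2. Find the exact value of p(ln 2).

-64

A = [[0,-2],[4,6]]; eigenvalues λ = 2, 4.
Eigenvectors: (1,-1) for λ=2, (1,-2) for λ=4.
From the initial condition, c_1 = 12, c_2 = -7.
p(ln 2) = (12)(2^2)(1) + (-7)(2^4)(1) = -64.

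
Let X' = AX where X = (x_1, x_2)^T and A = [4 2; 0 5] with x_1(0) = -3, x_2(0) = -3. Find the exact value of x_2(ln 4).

A = [[4,2],[0,5]]; eigenvalues λ = 5, 4.
Eigenvectors: (-2,-1) for λ=5, (1,0) for λ=4.
From the initial condition, c_1 = 3, c_2 = 3.
x_2(ln 4) = (3)(4^5)(-1) + (3)(4^4)(0) = -3072.

-3072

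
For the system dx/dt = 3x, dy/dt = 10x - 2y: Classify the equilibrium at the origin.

saddle

A = [[3,0],[10,-2]]; det(A-λI) = λ^2 - λ - 6.
λ = -2, 3: opposite signs.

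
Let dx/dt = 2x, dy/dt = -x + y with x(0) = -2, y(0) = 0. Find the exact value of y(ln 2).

4

A = [[2,0],[-1,1]]; eigenvalues λ = 1, 2.
Eigenvectors: (0,1) for λ=1, (1,-1) for λ=2.
From the initial condition, c_1 = -2, c_2 = -2.
y(ln 2) = (-2)(2^1)(1) + (-2)(2^2)(-1) = 4.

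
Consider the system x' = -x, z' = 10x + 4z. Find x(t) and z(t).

x(t) = -K_1e^(-t), z(t) = 2K_1e^(-t) - K_2e^(4t)

Coefficient matrix A = [[-1, 0], [10, 4]].
Characteristic polynomial det(A - λI) = λ^2 - 3λ - 4 = 0.
Eigenvalues λ = -1, 4.
For λ=-1: (A-λI) row 2 is [10, 5], so an eigenvector is (-1, 2).
For λ=4: (A-λI) row 1 is [-5, 0], so an eigenvector is (0, -1).
General solution: K_1e^(-t)(-1,2) + K_2e^(4t)(0,-1).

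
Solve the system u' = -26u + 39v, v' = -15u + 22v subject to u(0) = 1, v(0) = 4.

Coefficient matrix A = [[-26, 39], [-15, 22]].
Characteristic polynomial det(A - λI) = λ^2 + 4λ + 13 = 0.
Eigenvalues λ = -2 ± 3i (complex conjugate pair).
For λ=-2+3i: an eigenvector is (2,1) - i(-3,-2) = (2 + 3i, 1 + 2i).
A real fundamental pair from Re and Im of e^((-2+3i)t)v: X_1 = e^(-2t)(cos(3t)·(2,1) + sin(3t)·(-3,-2)), X_2 = e^(-2t)(sin(3t)·(2,1) - cos(3t)·(-3,-2)).
General solution: c_1X_1 + c_2X_2.
Applying u(0)=1, v(0)=4 gives c_1=-10, c_2=7.

u(t) = 44e^(-2t)sin(3t) + e^(-2t)cos(3t), v(t) = 27e^(-2t)sin(3t) + 4e^(-2t)cos(3t)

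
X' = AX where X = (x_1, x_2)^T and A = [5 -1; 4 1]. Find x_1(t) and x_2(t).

x_1(t) = c_1e^(3t) + c_2te^(3t) + c_2e^(3t), x_2(t) = 2c_1e^(3t) + 2c_2te^(3t) + c_2e^(3t)

Coefficient matrix A = [[5, -1], [4, 1]].
Characteristic polynomial det(A - λI) = λ^2 - 6λ + 9 = 0.
Single eigenvalue λ = 3 with algebraic multiplicity 2.
Eigenvector v = (1,2); generalized eigenvector w with (A-λI)w=v is (1,1).
General solution: e^(3t)[c_1·v + c_2·(t·v + w)].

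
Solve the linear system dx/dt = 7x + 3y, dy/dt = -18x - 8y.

Coefficient matrix A = [[7, 3], [-18, -8]].
Characteristic polynomial det(A - λI) = λ^2 + λ - 2 = 0.
Eigenvalues λ = 1, -2.
For λ=1: (A-λI) row 1 is [6, 3], so an eigenvector is (1, -2).
For λ=-2: (A-λI) row 1 is [9, 3], so an eigenvector is (1, -3).
General solution: K_1e^(t)(1,-2) + K_2e^(-2t)(1,-3).

x(t) = K_1e^(t) + K_2e^(-2t), y(t) = -2K_1e^(t) - 3K_2e^(-2t)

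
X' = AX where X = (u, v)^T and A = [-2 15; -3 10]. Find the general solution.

Coefficient matrix A = [[-2, 15], [-3, 10]].
Characteristic polynomial det(A - λI) = λ^2 - 8λ + 25 = 0.
Eigenvalues λ = 4 ± 3i (complex conjugate pair).
For λ=4+3i: an eigenvector is (2,1) - i(1,0) = (2 - i, 1).
A real fundamental pair from Re and Im of e^((4+3i)t)v: X_1 = e^(4t)(cos(3t)·(2,1) + sin(3t)·(1,0)), X_2 = e^(4t)(sin(3t)·(2,1) - cos(3t)·(1,0)).
General solution: K_1X_1 + K_2X_2.

u(t) = K_1e^(4t)sin(3t) + 2K_1e^(4t)cos(3t) + 2K_2e^(4t)sin(3t) - K_2e^(4t)cos(3t), v(t) = K_1e^(4t)cos(3t) + K_2e^(4t)sin(3t)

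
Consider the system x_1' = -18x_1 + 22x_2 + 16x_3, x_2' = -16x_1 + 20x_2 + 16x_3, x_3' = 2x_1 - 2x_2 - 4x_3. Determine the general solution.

x_1(t) = c_1e^(-2t) - 2c_2e^(-4t) + c_3e^(4t), x_2(t) = -2c_2e^(-4t) + c_3e^(4t), x_3(t) = c_1e^(-2t) + c_2e^(-4t)

Coefficient matrix A = [[-18, 22, 16], [-16, 20, 16], [2, -2, -4]].
det(A - λI) = 0 gives eigenvalues λ = -2, -4, 4.
For λ=-2: eigenvector (1,0,1).
For λ=-4: eigenvector (-2,-2,1).
For λ=4: eigenvector (1,1,0).
General solution: c_1e^(-2t)(1,0,1) + c_2e^(-4t)(-2,-2,1) + c_3e^(4t)(1,1,0).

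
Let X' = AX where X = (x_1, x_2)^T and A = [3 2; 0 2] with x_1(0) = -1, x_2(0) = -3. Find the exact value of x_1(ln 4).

-352

A = [[3,2],[0,2]]; eigenvalues λ = 2, 3.
Eigenvectors: (2,-1) for λ=2, (-1,0) for λ=3.
From the initial condition, c_1 = 3, c_2 = 7.
x_1(ln 4) = (3)(4^2)(2) + (7)(4^3)(-1) = -352.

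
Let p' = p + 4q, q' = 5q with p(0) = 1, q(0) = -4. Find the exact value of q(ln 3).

-972

A = [[1,4],[0,5]]; eigenvalues λ = 5, 1.
Eigenvectors: (1,1) for λ=5, (-1,0) for λ=1.
From the initial condition, c_1 = -4, c_2 = -5.
q(ln 3) = (-4)(3^5)(1) + (-5)(3^1)(0) = -972.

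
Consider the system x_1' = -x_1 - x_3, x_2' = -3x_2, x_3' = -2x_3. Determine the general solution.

Coefficient matrix A = [[-1, 0, -1], [0, -3, 0], [0, 0, -2]].
det(A - λI) = 0 gives eigenvalues λ = -1, -2, -3.
For λ=-1: eigenvector (1,0,0).
For λ=-2: eigenvector (1,0,1).
For λ=-3: eigenvector (0,1,0).
General solution: c_1e^(-t)(1,0,0) + c_2e^(-2t)(1,0,1) + c_3e^(-3t)(0,1,0).

x_1(t) = c_1e^(-t) + c_2e^(-2t), x_2(t) = c_3e^(-3t), x_3(t) = c_2e^(-2t)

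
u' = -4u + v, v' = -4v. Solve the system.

Coefficient matrix A = [[-4, 1], [0, -4]].
Characteristic polynomial det(A - λI) = λ^2 + 8λ + 16 = 0.
Single eigenvalue λ = -4 with algebraic multiplicity 2.
Eigenvector v = (-1,0); generalized eigenvector w with (A-λI)w=v is (3,-1).
General solution: e^(-4t)[C_1·v + C_2·(t·v + w)].

u(t) = -C_1e^(-4t) - C_2te^(-4t) + 3C_2e^(-4t), v(t) = -C_2e^(-4t)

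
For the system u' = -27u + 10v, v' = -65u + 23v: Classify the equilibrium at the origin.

A = [[-27,10],[-65,23]]; det(A-λI) = λ^2 + 4λ + 29.
λ = -2 ± 5i: negative real part.

stable spiral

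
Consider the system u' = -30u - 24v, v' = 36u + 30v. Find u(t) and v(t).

u(t) = -C_1e^(-6t) - 2C_2e^(6t), v(t) = C_1e^(-6t) + 3C_2e^(6t)

Coefficient matrix A = [[-30, -24], [36, 30]].
Characteristic polynomial det(A - λI) = λ^2 - 36 = 0.
Eigenvalues λ = -6, 6.
For λ=-6: (A-λI) row 1 is [-24, -24], so an eigenvector is (-1, 1).
For λ=6: (A-λI) row 1 is [-36, -24], so an eigenvector is (-2, 3).
General solution: C_1e^(-6t)(-1,1) + C_2e^(6t)(-2,3).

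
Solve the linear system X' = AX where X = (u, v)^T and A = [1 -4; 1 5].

u(t) = 2K_1e^(3t) + 2K_2te^(3t) + 3K_2e^(3t), v(t) = -K_1e^(3t) - K_2te^(3t) - 2K_2e^(3t)

Coefficient matrix A = [[1, -4], [1, 5]].
Characteristic polynomial det(A - λI) = λ^2 - 6λ + 9 = 0.
Single eigenvalue λ = 3 with algebraic multiplicity 2.
Eigenvector v = (2,-1); generalized eigenvector w with (A-λI)w=v is (3,-2).
General solution: e^(3t)[K_1·v + K_2·(t·v + w)].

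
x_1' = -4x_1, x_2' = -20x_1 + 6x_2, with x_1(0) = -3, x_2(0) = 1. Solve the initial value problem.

Coefficient matrix A = [[-4, 0], [-20, 6]].
Characteristic polynomial det(A - λI) = λ^2 - 2λ - 24 = 0.
Eigenvalues λ = 6, -4.
For λ=6: (A-λI) row 1 is [-10, 0], so an eigenvector is (0, -1).
For λ=-4: (A-λI) row 2 is [-20, 10], so an eigenvector is (-1, -2).
General solution: C_1e^(6t)(0,-1) + C_2e^(-4t)(-1,-2).
Applying x_1(0)=-3, x_2(0)=1 gives C_1=-7, C_2=3.

x_1(t) = -3e^(-4t), x_2(t) = 7e^(6t) - 6e^(-4t)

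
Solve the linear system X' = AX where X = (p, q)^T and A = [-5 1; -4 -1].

p(t) = C_1e^(-3t) + C_2te^(-3t), q(t) = 2C_1e^(-3t) + 2C_2te^(-3t) + C_2e^(-3t)

Coefficient matrix A = [[-5, 1], [-4, -1]].
Characteristic polynomial det(A - λI) = λ^2 + 6λ + 9 = 0.
Single eigenvalue λ = -3 with algebraic multiplicity 2.
Eigenvector v = (1,2); generalized eigenvector w with (A-λI)w=v is (0,1).
General solution: e^(-3t)[C_1·v + C_2·(t·v + w)].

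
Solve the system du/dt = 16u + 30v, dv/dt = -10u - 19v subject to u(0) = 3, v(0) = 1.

Coefficient matrix A = [[16, 30], [-10, -19]].
Characteristic polynomial det(A - λI) = λ^2 + 3λ - 4 = 0.
Eigenvalues λ = 1, -4.
For λ=1: (A-λI) row 1 is [15, 30], so an eigenvector is (2, -1).
For λ=-4: (A-λI) row 1 is [20, 30], so an eigenvector is (-3, 2).
General solution: c_1e^(t)(2,-1) + c_2e^(-4t)(-3,2).
Applying u(0)=3, v(0)=1 gives c_1=9, c_2=5.

u(t) = 18e^(t) - 15e^(-4t), v(t) = -9e^(t) + 10e^(-4t)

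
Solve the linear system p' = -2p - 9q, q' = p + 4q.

p(t) = -3c_1e^(t) - 3c_2te^(t) + c_2e^(t), q(t) = c_1e^(t) + c_2te^(t)

Coefficient matrix A = [[-2, -9], [1, 4]].
Characteristic polynomial det(A - λI) = λ^2 - 2λ + 1 = 0.
Single eigenvalue λ = 1 with algebraic multiplicity 2.
Eigenvector v = (-3,1); generalized eigenvector w with (A-λI)w=v is (1,0).
General solution: e^(t)[c_1·v + c_2·(t·v + w)].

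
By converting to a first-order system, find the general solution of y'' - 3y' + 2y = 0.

y(t) = C_1e^(t) + C_2e^(2t)

Let x_1 = y, x_2 = y'. Then x_1' = x_2 and x_2' = -2x_1 + 3x_2.
A = [[0,1],[-2,3]]; det(A-λI) = λ^2 - 3λ + 2.
Eigenvalues λ = 1, 2 with eigenvectors (1,1), (1,2).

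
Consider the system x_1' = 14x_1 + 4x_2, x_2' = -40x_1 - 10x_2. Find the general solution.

x_1(t) = -C_1e^(2t)cos(4t) - C_2e^(2t)sin(4t), x_2(t) = C_1e^(2t)sin(4t) + 3C_1e^(2t)cos(4t) + 3C_2e^(2t)sin(4t) - C_2e^(2t)cos(4t)

Coefficient matrix A = [[14, 4], [-40, -10]].
Characteristic polynomial det(A - λI) = λ^2 - 4λ + 20 = 0.
Eigenvalues λ = 2 ± 4i (complex conjugate pair).
For λ=2+4i: an eigenvector is (-1,3) - i(0,1) = (-1, 3 - i).
A real fundamental pair from Re and Im of e^((2+4i)t)v: X_1 = e^(2t)(cos(4t)·(-1,3) + sin(4t)·(0,1)), X_2 = e^(2t)(sin(4t)·(-1,3) - cos(4t)·(0,1)).
General solution: C_1X_1 + C_2X_2.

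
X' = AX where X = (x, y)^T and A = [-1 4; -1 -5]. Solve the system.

Coefficient matrix A = [[-1, 4], [-1, -5]].
Characteristic polynomial det(A - λI) = λ^2 + 6λ + 9 = 0.
Single eigenvalue λ = -3 with algebraic multiplicity 2.
Eigenvector v = (2,-1); generalized eigenvector w with (A-λI)w=v is (-1,1).
General solution: e^(-3t)[C_1·v + C_2·(t·v + w)].

x(t) = 2C_1e^(-3t) + 2C_2te^(-3t) - C_2e^(-3t), y(t) = -C_1e^(-3t) - C_2te^(-3t) + C_2e^(-3t)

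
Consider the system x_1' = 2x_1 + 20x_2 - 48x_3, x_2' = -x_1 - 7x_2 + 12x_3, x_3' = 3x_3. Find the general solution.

Coefficient matrix A = [[2, 20, -48], [-1, -7, 12], [0, 0, 3]].
det(A - λI) = 0 gives eigenvalues λ = 3, -3, -2.
For λ=3: eigenvector (-8,2,1).
For λ=-3: eigenvector (-4,1,0).
For λ=-2: eigenvector (5,-1,0).
General solution: C_1e^(3t)(-8,2,1) + C_2e^(-3t)(-4,1,0) + C_3e^(-2t)(5,-1,0).

x_1(t) = -8C_1e^(3t) - 4C_2e^(-3t) + 5C_3e^(-2t), x_2(t) = 2C_1e^(3t) + C_2e^(-3t) - C_3e^(-2t), x_3(t) = C_1e^(3t)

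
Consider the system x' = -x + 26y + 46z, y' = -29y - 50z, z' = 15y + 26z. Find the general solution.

x(t) = c_1e^(-t) - 4c_2e^(t) - 2c_3e^(-4t), y(t) = 5c_2e^(t) + 2c_3e^(-4t), z(t) = -3c_2e^(t) - c_3e^(-4t)

Coefficient matrix A = [[-1, 26, 46], [0, -29, -50], [0, 15, 26]].
det(A - λI) = 0 gives eigenvalues λ = -1, 1, -4.
For λ=-1: eigenvector (1,0,0).
For λ=1: eigenvector (-4,5,-3).
For λ=-4: eigenvector (-2,2,-1).
General solution: c_1e^(-t)(1,0,0) + c_2e^(t)(-4,5,-3) + c_3e^(-4t)(-2,2,-1).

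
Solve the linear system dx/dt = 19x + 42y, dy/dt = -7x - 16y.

x(t) = 3K_1e^(5t) + 2K_2e^(-2t), y(t) = -K_1e^(5t) - K_2e^(-2t)

Coefficient matrix A = [[19, 42], [-7, -16]].
Characteristic polynomial det(A - λI) = λ^2 - 3λ - 10 = 0.
Eigenvalues λ = 5, -2.
For λ=5: (A-λI) row 1 is [14, 42], so an eigenvector is (3, -1).
For λ=-2: (A-λI) row 1 is [21, 42], so an eigenvector is (2, -1).
General solution: K_1e^(5t)(3,-1) + K_2e^(-2t)(2,-1).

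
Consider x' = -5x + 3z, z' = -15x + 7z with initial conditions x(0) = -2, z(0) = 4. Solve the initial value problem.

x(t) = 8e^(t)sin(3t) - 2e^(t)cos(3t), z(t) = 18e^(t)sin(3t) + 4e^(t)cos(3t)

Coefficient matrix A = [[-5, 3], [-15, 7]].
Characteristic polynomial det(A - λI) = λ^2 - 2λ + 10 = 0.
Eigenvalues λ = 1 ± 3i (complex conjugate pair).
For λ=1+3i: an eigenvector is (-1,-2) - i(0,1) = (-1, -2 - i).
A real fundamental pair from Re and Im of e^((1+3i)t)v: X_1 = e^(t)(cos(3t)·(-1,-2) + sin(3t)·(0,1)), X_2 = e^(t)(sin(3t)·(-1,-2) - cos(3t)·(0,1)).
General solution: K_1X_1 + K_2X_2.
Applying x(0)=-2, z(0)=4 gives K_1=2, K_2=-8.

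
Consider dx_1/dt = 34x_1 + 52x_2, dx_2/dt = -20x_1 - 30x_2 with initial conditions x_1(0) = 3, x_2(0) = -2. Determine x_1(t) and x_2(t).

Coefficient matrix A = [[34, 52], [-20, -30]].
Characteristic polynomial det(A - λI) = λ^2 - 4λ + 20 = 0.
Eigenvalues λ = 2 ± 4i (complex conjugate pair).
For λ=2+4i: an eigenvector is (-2,1) - i(-3,2) = (-2 + 3i, 1 - 2i).
A real fundamental pair from Re and Im of e^((2+4i)t)v: X_1 = e^(2t)(cos(4t)·(-2,1) + sin(4t)·(-3,2)), X_2 = e^(2t)(sin(4t)·(-2,1) - cos(4t)·(-3,2)).
General solution: K_1X_1 + K_2X_2.
Applying x_1(0)=3, x_2(0)=-2 gives K_1=0, K_2=1.

x_1(t) = -2e^(2t)sin(4t) + 3e^(2t)cos(4t), x_2(t) = e^(2t)sin(4t) - 2e^(2t)cos(4t)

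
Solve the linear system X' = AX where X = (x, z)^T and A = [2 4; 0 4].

x(t) = -C_1e^(2t) + 2C_2e^(4t), z(t) = C_2e^(4t)

Coefficient matrix A = [[2, 4], [0, 4]].
Characteristic polynomial det(A - λI) = λ^2 - 6λ + 8 = 0.
Eigenvalues λ = 2, 4.
For λ=2: (A-λI) row 1 is [0, 4], so an eigenvector is (-1, 0).
For λ=4: (A-λI) row 1 is [-2, 4], so an eigenvector is (2, 1).
General solution: C_1e^(2t)(-1,0) + C_2e^(4t)(2,1).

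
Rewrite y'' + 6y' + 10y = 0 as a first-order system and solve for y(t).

Let x_1 = y, x_2 = y'. Then x_1' = x_2 and x_2' = -10x_1 - 6x_2.
A = [[0,1],[-10,-6]]; det(A-λI) = λ^2 + 6λ + 10.
Eigenvalues λ = -3 ± i.

y(t) = K_1e^(-3t)cos(t) + K_2e^(-3t)sin(t)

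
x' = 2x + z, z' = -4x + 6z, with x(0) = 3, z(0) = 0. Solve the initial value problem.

Coefficient matrix A = [[2, 1], [-4, 6]].
Characteristic polynomial det(A - λI) = λ^2 - 8λ + 16 = 0.
Single eigenvalue λ = 4 with algebraic multiplicity 2.
Eigenvector v = (-1,-2); generalized eigenvector w with (A-λI)w=v is (2,3).
General solution: e^(4t)[c_1·v + c_2·(t·v + w)].
Applying x(0)=3, z(0)=0 gives c_1=9, c_2=6.

x(t) = -6te^(4t) + 3e^(4t), z(t) = -12te^(4t)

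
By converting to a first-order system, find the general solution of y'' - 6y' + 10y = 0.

Let x_1 = y, x_2 = y'. Then x_1' = x_2 and x_2' = -10x_1 + 6x_2.
A = [[0,1],[-10,6]]; det(A-λI) = λ^2 - 6λ + 10.
Eigenvalues λ = 3 ± i.

y(t) = K_1e^(3t)cos(t) + K_2e^(3t)sin(t)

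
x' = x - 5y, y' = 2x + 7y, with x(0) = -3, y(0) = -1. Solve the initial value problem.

Coefficient matrix A = [[1, -5], [2, 7]].
Characteristic polynomial det(A - λI) = λ^2 - 8λ + 17 = 0.
Eigenvalues λ = 4 ± i (complex conjugate pair).
For λ=4+i: an eigenvector is (-1,1) - i(-2,1) = (-1 + 2i, 1 - i).
A real fundamental pair from Re and Im of e^((4+i)t)v: X_1 = e^(4t)(cos(t)·(-1,1) + sin(t)·(-2,1)), X_2 = e^(4t)(sin(t)·(-1,1) - cos(t)·(-2,1)).
General solution: C_1X_1 + C_2X_2.
Applying x(0)=-3, y(0)=-1 gives C_1=-5, C_2=-4.

x(t) = 14e^(4t)sin(t) - 3e^(4t)cos(t), y(t) = -9e^(4t)sin(t) - e^(4t)cos(t)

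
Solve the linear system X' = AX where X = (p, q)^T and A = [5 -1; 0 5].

Coefficient matrix A = [[5, -1], [0, 5]].
Characteristic polynomial det(A - λI) = λ^2 - 10λ + 25 = 0.
Single eigenvalue λ = 5 with algebraic multiplicity 2.
Eigenvector v = (1,0); generalized eigenvector w with (A-λI)w=v is (2,-1).
General solution: e^(5t)[K_1·v + K_2·(t·v + w)].

p(t) = K_1e^(5t) + K_2te^(5t) + 2K_2e^(5t), q(t) = -K_2e^(5t)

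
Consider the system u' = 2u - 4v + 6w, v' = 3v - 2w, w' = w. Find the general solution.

Coefficient matrix A = [[2, -4, 6], [0, 3, -2], [0, 0, 1]].
det(A - λI) = 0 gives eigenvalues λ = 2, 1, 3.
For λ=2: eigenvector (1,0,0).
For λ=1: eigenvector (-2,1,1).
For λ=3: eigenvector (-4,1,0).
General solution: c_1e^(2t)(1,0,0) + c_2e^(t)(-2,1,1) + c_3e^(3t)(-4,1,0).

u(t) = c_1e^(2t) - 2c_2e^(t) - 4c_3e^(3t), v(t) = c_2e^(t) + c_3e^(3t), w(t) = c_2e^(t)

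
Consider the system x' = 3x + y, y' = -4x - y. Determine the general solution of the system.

Coefficient matrix A = [[3, 1], [-4, -1]].
Characteristic polynomial det(A - λI) = λ^2 - 2λ + 1 = 0.
Single eigenvalue λ = 1 with algebraic multiplicity 2.
Eigenvector v = (-1,2); generalized eigenvector w with (A-λI)w=v is (-2,3).
General solution: e^(t)[K_1·v + K_2·(t·v + w)].

x(t) = -K_1e^(t) - K_2te^(t) - 2K_2e^(t), y(t) = 2K_1e^(t) + 2K_2te^(t) + 3K_2e^(t)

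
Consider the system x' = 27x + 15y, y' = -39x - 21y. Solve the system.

x(t) = c_1e^(3t)sin(3t) + 2c_1e^(3t)cos(3t) + 2c_2e^(3t)sin(3t) - c_2e^(3t)cos(3t), y(t) = -2c_1e^(3t)sin(3t) - 3c_1e^(3t)cos(3t) - 3c_2e^(3t)sin(3t) + 2c_2e^(3t)cos(3t)

Coefficient matrix A = [[27, 15], [-39, -21]].
Characteristic polynomial det(A - λI) = λ^2 - 6λ + 18 = 0.
Eigenvalues λ = 3 ± 3i (complex conjugate pair).
For λ=3+3i: an eigenvector is (2,-3) - i(1,-2) = (2 - i, -3 + 2i).
A real fundamental pair from Re and Im of e^((3+3i)t)v: X_1 = e^(3t)(cos(3t)·(2,-3) + sin(3t)·(1,-2)), X_2 = e^(3t)(sin(3t)·(2,-3) - cos(3t)·(1,-2)).
General solution: c_1X_1 + c_2X_2.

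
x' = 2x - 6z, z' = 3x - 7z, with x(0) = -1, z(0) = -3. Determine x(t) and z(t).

Coefficient matrix A = [[2, -6], [3, -7]].
Characteristic polynomial det(A - λI) = λ^2 + 5λ + 4 = 0.
Eigenvalues λ = -1, -4.
For λ=-1: (A-λI) row 1 is [3, -6], so an eigenvector is (-2, -1).
For λ=-4: (A-λI) row 1 is [6, -6], so an eigenvector is (-1, -1).
General solution: K_1e^(-t)(-2,-1) + K_2e^(-4t)(-1,-1).
Applying x(0)=-1, z(0)=-3 gives K_1=-2, K_2=5.

x(t) = 4e^(-t) - 5e^(-4t), z(t) = 2e^(-t) - 5e^(-4t)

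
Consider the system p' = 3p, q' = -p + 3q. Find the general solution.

Coefficient matrix A = [[3, 0], [-1, 3]].
Characteristic polynomial det(A - λI) = λ^2 - 6λ + 9 = 0.
Single eigenvalue λ = 3 with algebraic multiplicity 2.
Eigenvector v = (0,-1); generalized eigenvector w with (A-λI)w=v is (1,-1).
General solution: e^(3t)[C_1·v + C_2·(t·v + w)].

p(t) = C_2e^(3t), q(t) = -C_1e^(3t) - C_2te^(3t) - C_2e^(3t)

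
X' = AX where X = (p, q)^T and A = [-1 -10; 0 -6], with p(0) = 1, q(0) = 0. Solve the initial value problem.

Coefficient matrix A = [[-1, -10], [0, -6]].
Characteristic polynomial det(A - λI) = λ^2 + 7λ + 6 = 0.
Eigenvalues λ = -6, -1.
For λ=-6: (A-λI) row 1 is [5, -10], so an eigenvector is (-2, -1).
For λ=-1: (A-λI) row 1 is [0, -10], so an eigenvector is (-1, 0).
General solution: C_1e^(-6t)(-2,-1) + C_2e^(-t)(-1,0).
Applying p(0)=1, q(0)=0 gives C_1=0, C_2=-1.

p(t) = e^(-t), q(t) = 0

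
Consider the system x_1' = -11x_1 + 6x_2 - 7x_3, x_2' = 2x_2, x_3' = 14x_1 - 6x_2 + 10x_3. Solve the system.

Coefficient matrix A = [[-11, 6, -7], [0, 2, 0], [14, -6, 10]].
det(A - λI) = 0 gives eigenvalues λ = 3, -4, 2.
For λ=3: eigenvector (-1,0,2).
For λ=-4: eigenvector (-1,0,1).
For λ=2: eigenvector (1,1,-1).
General solution: c_1e^(3t)(-1,0,2) + c_2e^(-4t)(-1,0,1) + c_3e^(2t)(1,1,-1).

x_1(t) = -c_1e^(3t) - c_2e^(-4t) + c_3e^(2t), x_2(t) = c_3e^(2t), x_3(t) = 2c_1e^(3t) + c_2e^(-4t) - c_3e^(2t)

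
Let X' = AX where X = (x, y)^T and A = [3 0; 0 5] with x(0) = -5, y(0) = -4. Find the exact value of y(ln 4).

A = [[3,0],[0,5]]; eigenvalues λ = 5, 3.
Eigenvectors: (0,1) for λ=5, (-1,0) for λ=3.
From the initial condition, c_1 = -4, c_2 = 5.
y(ln 4) = (-4)(4^5)(1) + (5)(4^3)(0) = -4096.

-4096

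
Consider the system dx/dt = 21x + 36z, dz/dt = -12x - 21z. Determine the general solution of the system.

Coefficient matrix A = [[21, 36], [-12, -21]].
Characteristic polynomial det(A - λI) = λ^2 - 9 = 0.
Eigenvalues λ = 3, -3.
For λ=3: (A-λI) row 1 is [18, 36], so an eigenvector is (-2, 1).
For λ=-3: (A-λI) row 1 is [24, 36], so an eigenvector is (-3, 2).
General solution: c_1e^(3t)(-2,1) + c_2e^(-3t)(-3,2).

x(t) = -2c_1e^(3t) - 3c_2e^(-3t), z(t) = c_1e^(3t) + 2c_2e^(-3t)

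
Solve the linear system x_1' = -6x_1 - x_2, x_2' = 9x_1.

x_1(t) = C_1e^(-3t) + C_2te^(-3t), x_2(t) = -3C_1e^(-3t) - 3C_2te^(-3t) - C_2e^(-3t)

Coefficient matrix A = [[-6, -1], [9, 0]].
Characteristic polynomial det(A - λI) = λ^2 + 6λ + 9 = 0.
Single eigenvalue λ = -3 with algebraic multiplicity 2.
Eigenvector v = (1,-3); generalized eigenvector w with (A-λI)w=v is (0,-1).
General solution: e^(-3t)[C_1·v + C_2·(t·v + w)].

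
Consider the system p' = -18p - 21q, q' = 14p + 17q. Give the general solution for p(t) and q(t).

Coefficient matrix A = [[-18, -21], [14, 17]].
Characteristic polynomial det(A - λI) = λ^2 + λ - 12 = 0.
Eigenvalues λ = 3, -4.
For λ=3: (A-λI) row 1 is [-21, -21], so an eigenvector is (-1, 1).
For λ=-4: (A-λI) row 1 is [-14, -21], so an eigenvector is (3, -2).
General solution: c_1e^(3t)(-1,1) + c_2e^(-4t)(3,-2).

p(t) = -c_1e^(3t) + 3c_2e^(-4t), q(t) = c_1e^(3t) - 2c_2e^(-4t)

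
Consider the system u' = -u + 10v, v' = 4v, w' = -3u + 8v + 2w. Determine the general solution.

u(t) = c_1e^(-t) + 2c_3e^(4t), v(t) = c_3e^(4t), w(t) = c_1e^(-t) + c_2e^(2t) + c_3e^(4t)

Coefficient matrix A = [[-1, 10, 0], [0, 4, 0], [-3, 8, 2]].
det(A - λI) = 0 gives eigenvalues λ = -1, 2, 4.
For λ=-1: eigenvector (1,0,1).
For λ=2: eigenvector (0,0,1).
For λ=4: eigenvector (2,1,1).
General solution: c_1e^(-t)(1,0,1) + c_2e^(2t)(0,0,1) + c_3e^(4t)(2,1,1).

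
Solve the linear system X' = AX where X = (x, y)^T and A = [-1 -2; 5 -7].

Coefficient matrix A = [[-1, -2], [5, -7]].
Characteristic polynomial det(A - λI) = λ^2 + 8λ + 17 = 0.
Eigenvalues λ = -4 ± i (complex conjugate pair).
For λ=-4+i: an eigenvector is (1,2) - i(-1,-1) = (1 + i, 2 + i).
A real fundamental pair from Re and Im of e^((-4+i)t)v: X_1 = e^(-4t)(cos(t)·(1,2) + sin(t)·(-1,-1)), X_2 = e^(-4t)(sin(t)·(1,2) - cos(t)·(-1,-1)).
General solution: K_1X_1 + K_2X_2.

x(t) = -K_1e^(-4t)sin(t) + K_1e^(-4t)cos(t) + K_2e^(-4t)sin(t) + K_2e^(-4t)cos(t), y(t) = -K_1e^(-4t)sin(t) + 2K_1e^(-4t)cos(t) + 2K_2e^(-4t)sin(t) + K_2e^(-4t)cos(t)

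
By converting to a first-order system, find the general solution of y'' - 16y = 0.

Let x_1 = y, x_2 = y'. Then x_1' = x_2 and x_2' = 16x_1.
A = [[0,1],[16,0]]; det(A-λI) = λ^2 - 16.
Eigenvalues λ = 4, -4 with eigenvectors (1,4), (1,-4).

y(t) = C_1e^(4t) + C_2e^(-4t)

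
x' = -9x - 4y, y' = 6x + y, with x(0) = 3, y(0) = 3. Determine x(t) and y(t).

x(t) = -12e^(-3t) + 15e^(-5t), y(t) = 18e^(-3t) - 15e^(-5t)

Coefficient matrix A = [[-9, -4], [6, 1]].
Characteristic polynomial det(A - λI) = λ^2 + 8λ + 15 = 0.
Eigenvalues λ = -5, -3.
For λ=-5: (A-λI) row 1 is [-4, -4], so an eigenvector is (1, -1).
For λ=-3: (A-λI) row 1 is [-6, -4], so an eigenvector is (2, -3).
General solution: c_1e^(-5t)(1,-1) + c_2e^(-3t)(2,-3).
Applying x(0)=3, y(0)=3 gives c_1=15, c_2=-6.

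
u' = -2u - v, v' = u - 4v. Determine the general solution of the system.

Coefficient matrix A = [[-2, -1], [1, -4]].
Characteristic polynomial det(A - λI) = λ^2 + 6λ + 9 = 0.
Single eigenvalue λ = -3 with algebraic multiplicity 2.
Eigenvector v = (-1,-1); generalized eigenvector w with (A-λI)w=v is (2,3).
General solution: e^(-3t)[C_1·v + C_2·(t·v + w)].

u(t) = -C_1e^(-3t) - C_2te^(-3t) + 2C_2e^(-3t), v(t) = -C_1e^(-3t) - C_2te^(-3t) + 3C_2e^(-3t)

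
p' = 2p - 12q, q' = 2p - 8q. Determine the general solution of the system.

Coefficient matrix A = [[2, -12], [2, -8]].
Characteristic polynomial det(A - λI) = λ^2 + 6λ + 8 = 0.
Eigenvalues λ = -2, -4.
For λ=-2: (A-λI) row 1 is [4, -12], so an eigenvector is (-3, -1).
For λ=-4: (A-λI) row 1 is [6, -12], so an eigenvector is (2, 1).
General solution: C_1e^(-2t)(-3,-1) + C_2e^(-4t)(2,1).

p(t) = -3C_1e^(-2t) + 2C_2e^(-4t), q(t) = -C_1e^(-2t) + C_2e^(-4t)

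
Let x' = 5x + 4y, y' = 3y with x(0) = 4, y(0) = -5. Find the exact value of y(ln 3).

-135

A = [[5,4],[0,3]]; eigenvalues λ = 3, 5.
Eigenvectors: (2,-1) for λ=3, (1,0) for λ=5.
From the initial condition, c_1 = 5, c_2 = -6.
y(ln 3) = (5)(3^3)(-1) + (-6)(3^5)(0) = -135.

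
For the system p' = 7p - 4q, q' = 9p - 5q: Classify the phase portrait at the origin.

unstable improper node

A = [[7,-4],[9,-5]]; det(A-λI) = λ^2 - 2λ + 1.
repeated λ = 1 with a single eigenvector.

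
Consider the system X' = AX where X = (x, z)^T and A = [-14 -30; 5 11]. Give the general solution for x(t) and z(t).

Coefficient matrix A = [[-14, -30], [5, 11]].
Characteristic polynomial det(A - λI) = λ^2 + 3λ - 4 = 0.
Eigenvalues λ = -4, 1.
For λ=-4: (A-λI) row 1 is [-10, -30], so an eigenvector is (-3, 1).
For λ=1: (A-λI) row 1 is [-15, -30], so an eigenvector is (-2, 1).
General solution: K_1e^(-4t)(-3,1) + K_2e^(t)(-2,1).

x(t) = -3K_1e^(-4t) - 2K_2e^(t), z(t) = K_1e^(-4t) + K_2e^(t)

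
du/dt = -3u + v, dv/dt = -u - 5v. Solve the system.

u(t) = c_1e^(-4t) + c_2te^(-4t) - c_2e^(-4t), v(t) = -c_1e^(-4t) - c_2te^(-4t) + 2c_2e^(-4t)

Coefficient matrix A = [[-3, 1], [-1, -5]].
Characteristic polynomial det(A - λI) = λ^2 + 8λ + 16 = 0.
Single eigenvalue λ = -4 with algebraic multiplicity 2.
Eigenvector v = (1,-1); generalized eigenvector w with (A-λI)w=v is (-1,2).
General solution: e^(-4t)[c_1·v + c_2·(t·v + w)].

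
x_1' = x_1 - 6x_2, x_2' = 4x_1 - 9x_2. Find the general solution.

Coefficient matrix A = [[1, -6], [4, -9]].
Characteristic polynomial det(A - λI) = λ^2 + 8λ + 15 = 0.
Eigenvalues λ = -3, -5.
For λ=-3: (A-λI) row 1 is [4, -6], so an eigenvector is (-3, -2).
For λ=-5: (A-λI) row 1 is [6, -6], so an eigenvector is (-1, -1).
General solution: C_1e^(-3t)(-3,-2) + C_2e^(-5t)(-1,-1).

x_1(t) = -3C_1e^(-3t) - C_2e^(-5t), x_2(t) = -2C_1e^(-3t) - C_2e^(-5t)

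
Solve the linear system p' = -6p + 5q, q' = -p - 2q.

p(t) = K_1e^(-4t)sin(t) + 2K_1e^(-4t)cos(t) + 2K_2e^(-4t)sin(t) - K_2e^(-4t)cos(t), q(t) = K_1e^(-4t)cos(t) + K_2e^(-4t)sin(t)

Coefficient matrix A = [[-6, 5], [-1, -2]].
Characteristic polynomial det(A - λI) = λ^2 + 8λ + 17 = 0.
Eigenvalues λ = -4 ± i (complex conjugate pair).
For λ=-4+i: an eigenvector is (2,1) - i(1,0) = (2 - i, 1).
A real fundamental pair from Re and Im of e^((-4+i)t)v: X_1 = e^(-4t)(cos(t)·(2,1) + sin(t)·(1,0)), X_2 = e^(-4t)(sin(t)·(2,1) - cos(t)·(1,0)).
General solution: K_1X_1 + K_2X_2.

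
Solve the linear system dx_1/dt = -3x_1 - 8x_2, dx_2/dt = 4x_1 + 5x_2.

x_1(t) = C_1e^(t)sin(4t) + C_1e^(t)cos(4t) + C_2e^(t)sin(4t) - C_2e^(t)cos(4t), x_2(t) = -C_1e^(t)cos(4t) - C_2e^(t)sin(4t)

Coefficient matrix A = [[-3, -8], [4, 5]].
Characteristic polynomial det(A - λI) = λ^2 - 2λ + 17 = 0.
Eigenvalues λ = 1 ± 4i (complex conjugate pair).
For λ=1+4i: an eigenvector is (1,-1) - i(1,0) = (1 - i, -1).
A real fundamental pair from Re and Im of e^((1+4i)t)v: X_1 = e^(t)(cos(4t)·(1,-1) + sin(4t)·(1,0)), X_2 = e^(t)(sin(4t)·(1,-1) - cos(4t)·(1,0)).
General solution: C_1X_1 + C_2X_2.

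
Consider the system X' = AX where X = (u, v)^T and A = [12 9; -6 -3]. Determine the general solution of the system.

u(t) = -3c_1e^(6t) - c_2e^(3t), v(t) = 2c_1e^(6t) + c_2e^(3t)

Coefficient matrix A = [[12, 9], [-6, -3]].
Characteristic polynomial det(A - λI) = λ^2 - 9λ + 18 = 0.
Eigenvalues λ = 6, 3.
For λ=6: (A-λI) row 1 is [6, 9], so an eigenvector is (-3, 2).
For λ=3: (A-λI) row 1 is [9, 9], so an eigenvector is (-1, 1).
General solution: c_1e^(6t)(-3,2) + c_2e^(3t)(-1,1).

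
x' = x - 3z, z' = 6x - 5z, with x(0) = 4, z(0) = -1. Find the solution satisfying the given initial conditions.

Coefficient matrix A = [[1, -3], [6, -5]].
Characteristic polynomial det(A - λI) = λ^2 + 4λ + 13 = 0.
Eigenvalues λ = -2 ± 3i (complex conjugate pair).
For λ=-2+3i: an eigenvector is (0,-1) - i(1,1) = (0 - i, -1 - i).
A real fundamental pair from Re and Im of e^((-2+3i)t)v: X_1 = e^(-2t)(cos(3t)·(0,-1) + sin(3t)·(1,1)), X_2 = e^(-2t)(sin(3t)·(0,-1) - cos(3t)·(1,1)).
General solution: c_1X_1 + c_2X_2.
Applying x(0)=4, z(0)=-1 gives c_1=5, c_2=-4.

x(t) = 5e^(-2t)sin(3t) + 4e^(-2t)cos(3t), z(t) = 9e^(-2t)sin(3t) - e^(-2t)cos(3t)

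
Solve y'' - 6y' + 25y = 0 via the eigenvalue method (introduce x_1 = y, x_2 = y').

y(t) = C_1e^(3t)cos(4t) + C_2e^(3t)sin(4t)

Let x_1 = y, x_2 = y'. Then x_1' = x_2 and x_2' = -25x_1 + 6x_2.
A = [[0,1],[-25,6]]; det(A-λI) = λ^2 - 6λ + 25.
Eigenvalues λ = 3 ± 4i.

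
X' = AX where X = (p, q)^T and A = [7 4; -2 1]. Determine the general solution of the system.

Coefficient matrix A = [[7, 4], [-2, 1]].
Characteristic polynomial det(A - λI) = λ^2 - 8λ + 15 = 0.
Eigenvalues λ = 3, 5.
For λ=3: (A-λI) row 1 is [4, 4], so an eigenvector is (-1, 1).
For λ=5: (A-λI) row 1 is [2, 4], so an eigenvector is (2, -1).
General solution: c_1e^(3t)(-1,1) + c_2e^(5t)(2,-1).

p(t) = -c_1e^(3t) + 2c_2e^(5t), q(t) = c_1e^(3t) - c_2e^(5t)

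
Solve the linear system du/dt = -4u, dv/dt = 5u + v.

Coefficient matrix A = [[-4, 0], [5, 1]].
Characteristic polynomial det(A - λI) = λ^2 + 3λ - 4 = 0.
Eigenvalues λ = -4, 1.
For λ=-4: (A-λI) row 2 is [5, 5], so an eigenvector is (-1, 1).
For λ=1: (A-λI) row 1 is [-5, 0], so an eigenvector is (0, -1).
General solution: K_1e^(-4t)(-1,1) + K_2e^(t)(0,-1).

u(t) = -K_1e^(-4t), v(t) = K_1e^(-4t) - K_2e^(t)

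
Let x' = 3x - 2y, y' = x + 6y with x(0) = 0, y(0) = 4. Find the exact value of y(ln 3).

1620

A = [[3,-2],[1,6]]; eigenvalues λ = 4, 5.
Eigenvectors: (-2,1) for λ=4, (-1,1) for λ=5.
From the initial condition, c_1 = -4, c_2 = 8.
y(ln 3) = (-4)(3^4)(1) + (8)(3^5)(1) = 1620.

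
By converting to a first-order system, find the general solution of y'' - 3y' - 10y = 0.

Let x_1 = y, x_2 = y'. Then x_1' = x_2 and x_2' = 10x_1 + 3x_2.
A = [[0,1],[10,3]]; det(A-λI) = λ^2 - 3λ - 10.
Eigenvalues λ = 5, -2 with eigenvectors (1,5), (1,-2).

y(t) = C_1e^(5t) + C_2e^(-2t)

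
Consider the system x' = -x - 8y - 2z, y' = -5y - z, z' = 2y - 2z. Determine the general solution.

Coefficient matrix A = [[-1, -8, -2], [0, -5, -1], [0, 2, -2]].
det(A - λI) = 0 gives eigenvalues λ = -4, -1, -3.
For λ=-4: eigenvector (2,1,-1).
For λ=-1: eigenvector (1,0,0).
For λ=-3: eigenvector (-2,-1,2).
General solution: C_1e^(-4t)(2,1,-1) + C_2e^(-t)(1,0,0) + C_3e^(-3t)(-2,-1,2).

x(t) = 2C_1e^(-4t) + C_2e^(-t) - 2C_3e^(-3t), y(t) = C_1e^(-4t) - C_3e^(-3t), z(t) = -C_1e^(-4t) + 2C_3e^(-3t)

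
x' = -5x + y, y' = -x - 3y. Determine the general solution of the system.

Coefficient matrix A = [[-5, 1], [-1, -3]].
Characteristic polynomial det(A - λI) = λ^2 + 8λ + 16 = 0.
Single eigenvalue λ = -4 with algebraic multiplicity 2.
Eigenvector v = (-1,-1); generalized eigenvector w with (A-λI)w=v is (2,1).
General solution: e^(-4t)[c_1·v + c_2·(t·v + w)].

x(t) = -c_1e^(-4t) - c_2te^(-4t) + 2c_2e^(-4t), y(t) = -c_1e^(-4t) - c_2te^(-4t) + c_2e^(-4t)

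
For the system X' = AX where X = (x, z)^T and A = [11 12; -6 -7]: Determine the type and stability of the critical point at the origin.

saddle

A = [[11,12],[-6,-7]]; det(A-λI) = λ^2 - 4λ - 5.
λ = 5, -1: opposite signs.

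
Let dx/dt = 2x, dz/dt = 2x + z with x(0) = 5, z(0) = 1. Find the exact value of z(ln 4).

124

A = [[2,0],[2,1]]; eigenvalues λ = 2, 1.
Eigenvectors: (-1,-2) for λ=2, (0,-1) for λ=1.
From the initial condition, c_1 = -5, c_2 = 9.
z(ln 4) = (-5)(4^2)(-2) + (9)(4^1)(-1) = 124.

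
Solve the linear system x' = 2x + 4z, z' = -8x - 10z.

Coefficient matrix A = [[2, 4], [-8, -10]].
Characteristic polynomial det(A - λI) = λ^2 + 8λ + 12 = 0.
Eigenvalues λ = -2, -6.
For λ=-2: (A-λI) row 1 is [4, 4], so an eigenvector is (1, -1).
For λ=-6: (A-λI) row 1 is [8, 4], so an eigenvector is (-1, 2).
General solution: K_1e^(-2t)(1,-1) + K_2e^(-6t)(-1,2).

x(t) = K_1e^(-2t) - K_2e^(-6t), z(t) = -K_1e^(-2t) + 2K_2e^(-6t)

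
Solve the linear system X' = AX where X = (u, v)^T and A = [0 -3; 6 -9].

u(t) = -K_1e^(-6t) + K_2e^(-3t), v(t) = -2K_1e^(-6t) + K_2e^(-3t)

Coefficient matrix A = [[0, -3], [6, -9]].
Characteristic polynomial det(A - λI) = λ^2 + 9λ + 18 = 0.
Eigenvalues λ = -6, -3.
For λ=-6: (A-λI) row 1 is [6, -3], so an eigenvector is (-1, -2).
For λ=-3: (A-λI) row 1 is [3, -3], so an eigenvector is (1, 1).
General solution: K_1e^(-6t)(-1,-2) + K_2e^(-3t)(1,1).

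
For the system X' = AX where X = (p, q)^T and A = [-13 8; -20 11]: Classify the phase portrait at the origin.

stable spiral

A = [[-13,8],[-20,11]]; det(A-λI) = λ^2 + 2λ + 17.
λ = -1 ± 4i: negative real part.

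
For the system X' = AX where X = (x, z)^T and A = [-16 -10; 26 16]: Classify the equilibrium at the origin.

A = [[-16,-10],[26,16]]; det(A-λI) = λ^2 + 4.
λ = 0 ± 2i: zero real part.

center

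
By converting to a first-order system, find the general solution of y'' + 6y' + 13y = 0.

Let x_1 = y, x_2 = y'. Then x_1' = x_2 and x_2' = -13x_1 - 6x_2.
A = [[0,1],[-13,-6]]; det(A-λI) = λ^2 + 6λ + 13.
Eigenvalues λ = -3 ± 2i.

y(t) = K_1e^(-3t)cos(2t) + K_2e^(-3t)sin(2t)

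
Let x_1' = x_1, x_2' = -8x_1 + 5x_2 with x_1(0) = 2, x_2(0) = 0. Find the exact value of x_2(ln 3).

A = [[1,0],[-8,5]]; eigenvalues λ = 5, 1.
Eigenvectors: (0,1) for λ=5, (-1,-2) for λ=1.
From the initial condition, c_1 = -4, c_2 = -2.
x_2(ln 3) = (-4)(3^5)(1) + (-2)(3^1)(-2) = -960.

-960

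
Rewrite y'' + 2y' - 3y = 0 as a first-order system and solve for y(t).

Let x_1 = y, x_2 = y'. Then x_1' = x_2 and x_2' = 3x_1 - 2x_2.
A = [[0,1],[3,-2]]; det(A-λI) = λ^2 + 2λ - 3.
Eigenvalues λ = 1, -3 with eigenvectors (1,1), (1,-3).

y(t) = K_1e^(t) + K_2e^(-3t)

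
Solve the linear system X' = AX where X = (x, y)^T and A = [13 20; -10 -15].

x(t) = 3c_1e^(-t)sin(2t) - c_1e^(-t)cos(2t) - c_2e^(-t)sin(2t) - 3c_2e^(-t)cos(2t), y(t) = -2c_1e^(-t)sin(2t) + c_1e^(-t)cos(2t) + c_2e^(-t)sin(2t) + 2c_2e^(-t)cos(2t)

Coefficient matrix A = [[13, 20], [-10, -15]].
Characteristic polynomial det(A - λI) = λ^2 + 2λ + 5 = 0.
Eigenvalues λ = -1 ± 2i (complex conjugate pair).
For λ=-1+2i: an eigenvector is (-1,1) - i(3,-2) = (-1 - 3i, 1 + 2i).
A real fundamental pair from Re and Im of e^((-1+2i)t)v: X_1 = e^(-t)(cos(2t)·(-1,1) + sin(2t)·(3,-2)), X_2 = e^(-t)(sin(2t)·(-1,1) - cos(2t)·(3,-2)).
General solution: c_1X_1 + c_2X_2.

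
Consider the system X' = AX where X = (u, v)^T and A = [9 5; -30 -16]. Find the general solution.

u(t) = C_1e^(-6t) + C_2e^(-t), v(t) = -3C_1e^(-6t) - 2C_2e^(-t)

Coefficient matrix A = [[9, 5], [-30, -16]].
Characteristic polynomial det(A - λI) = λ^2 + 7λ + 6 = 0.
Eigenvalues λ = -6, -1.
For λ=-6: (A-λI) row 1 is [15, 5], so an eigenvector is (1, -3).
For λ=-1: (A-λI) row 1 is [10, 5], so an eigenvector is (1, -2).
General solution: C_1e^(-6t)(1,-3) + C_2e^(-t)(1,-2).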